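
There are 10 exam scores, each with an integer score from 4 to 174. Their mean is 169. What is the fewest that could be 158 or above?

The total is 10 × 169 = 1690.
If only k of them are at least 158, the other 10 − k are at most 157, so the total is at most k·174 + (10 − k)·157.
This must reach 1690, so k·174 + (10 − k)·157 ≥ 1690, giving k ≥ 8.
Exactly 8 works: 8 values at 174 and 2 at 157 total 1706; lower one of the high values by 16 (still ≥ 158) to hit 1690.

8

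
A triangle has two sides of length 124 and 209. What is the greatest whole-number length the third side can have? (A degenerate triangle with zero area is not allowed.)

The third side must be less than 124 + 209 = 333.
The largest integer below 333 is 332.

332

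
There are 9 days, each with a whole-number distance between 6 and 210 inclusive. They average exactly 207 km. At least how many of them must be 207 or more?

The total is 9 × 207 = 1863.
If only k of them are at least 207, the other 9 − k are at most 206, so the total is at most k·210 + (9 − k)·206.
This must reach 1863, so k·210 + (9 − k)·206 ≥ 1863, giving k ≥ 3.
Exactly 3 works: 3 values at 210 and 6 at 206 total 1866; lower one of the high values by 3 (still ≥ 207) to hit 1863.

3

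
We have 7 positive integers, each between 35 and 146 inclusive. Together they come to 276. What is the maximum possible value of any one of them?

To make one integer as large as possible, make the other 6 as small as possible.
The other 6 contribute at least 6 × 35 = 210, leaving at most 276 − 210 = 66.
Since 66 ≤ 146, this is achievable: one at 66 and 6 at 35.

66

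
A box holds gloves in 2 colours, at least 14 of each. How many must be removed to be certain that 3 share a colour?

You could draw 2 of every colour without reaching 3 of any — 4 in all.
One more forces 3 of some colour, so 4 + 1 = 5.

5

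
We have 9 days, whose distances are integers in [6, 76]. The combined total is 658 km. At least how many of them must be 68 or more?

Each value short of 68 is at most 67, costing at least 76 − 67 = 9 against the maximum total of 684.
We can afford to lose at most 684 − 658 = 26, so at most ⌊26/9⌋ = 2 fall short, and at least 7 are ≥ 68.
Exactly 7 works: 7 values at 76 and 2 at 67 total 666; lower one of the high values by 8 (still ≥ 68) to hit 658.

7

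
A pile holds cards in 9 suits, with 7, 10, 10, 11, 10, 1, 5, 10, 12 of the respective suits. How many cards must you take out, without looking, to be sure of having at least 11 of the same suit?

74

In the worst case you take as many as possible of each suit without reaching 11: 7 + 10 + 10 + 10 + 10 + 1 + 5 + 10 + 10 = 73.
The next one must give 11 of some suit, so 73 + 1 = 74.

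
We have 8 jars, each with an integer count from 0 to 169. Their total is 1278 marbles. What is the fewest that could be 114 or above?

7

Suppose at most 8 − j of them reach 114; then j values are ≤ 113 and the rest ≤ 169.
The total is then ≤ 113·j + 169·(8 − j) = 1352 − 56j. For this to be ≥ 1278 we need j ≤ 1, so at least 8 − 1 = 7 must reach 114.
Exactly 7 works: 7 values at 169 and 1 at 113 total 1296; lower one of the high values by 18 (still ≥ 114) to hit 1278.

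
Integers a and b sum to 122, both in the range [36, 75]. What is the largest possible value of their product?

3721

For a fixed sum, the product ab is largest when a and b are as close as possible.
Taking a = 61 and b = 61 (both in [36, 75]) gives ab = 3721.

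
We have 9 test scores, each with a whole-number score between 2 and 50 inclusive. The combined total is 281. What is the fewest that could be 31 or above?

Each value short of 31 is at most 30, costing at least 50 − 30 = 20 against the maximum total of 450.
We can afford to lose at most 450 − 281 = 169, so at most ⌊169/20⌋ = 8 fall short, and at least 1 are ≥ 31.
Exactly 1 works: 1 value at 50 and 8 at 30 total 290; lower one of the high values by 9 (still ≥ 31) to hit 281.

1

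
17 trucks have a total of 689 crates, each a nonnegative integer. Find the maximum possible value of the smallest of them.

The average is 689/17 < 41, so some value is ≤ 40.
Taking 8 copies of 40 and 9 copies of 41 gives exactly 689, so 40 is attained.

40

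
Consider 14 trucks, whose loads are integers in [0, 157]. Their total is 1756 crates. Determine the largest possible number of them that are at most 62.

Suppose k of them are at most 62. Those contribute at most 62 each and the rest at most 157 each.
So the total is at most 62k + 157(14 − k) = 2198 − 95k. This must still be ≥ 1756, so k ≤ 4.
k = 4 is achieved by 4 values at 62 and 10 at 157, total 1818; lower one of the 157's by 62 (still > 62) to reach 1756.

4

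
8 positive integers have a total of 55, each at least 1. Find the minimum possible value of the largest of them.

If every one of the 8 were at most 6, the total would be at most 8 × 6 = 48 < 55.
Equality holds with 7 values of 7 and 1 value of 6.

7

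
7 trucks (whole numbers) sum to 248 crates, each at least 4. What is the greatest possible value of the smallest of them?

If every one of the 7 were at least 36, the total would be at least 7 × 36 = 252 > 248.
Achievable: 4 of them at 35 and 3 at 36 total 248.

35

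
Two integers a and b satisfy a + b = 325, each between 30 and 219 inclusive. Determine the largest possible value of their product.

ab = a(325 − a) is maximized when a is as near 325/2 as the bounds allow.
Taking a = 162 and b = 163 (both in [30, 219]) gives ab = 26406.

26406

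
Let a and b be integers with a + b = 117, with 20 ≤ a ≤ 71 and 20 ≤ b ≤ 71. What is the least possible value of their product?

For a fixed sum, ab is smallest when a and b are as far apart as possible.
The extreme feasible split is a = 46, b = 71, giving ab = 3266.

3266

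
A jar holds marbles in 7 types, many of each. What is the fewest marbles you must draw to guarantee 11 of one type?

In the worst case you draw 10 of each of the 7 types: 7 × 10 = 70.
One more forces 11 of some type, so 70 + 1 = 71.

71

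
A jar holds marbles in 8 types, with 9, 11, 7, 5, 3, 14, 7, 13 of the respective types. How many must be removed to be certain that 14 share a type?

In the worst case you take as many as possible of each type without reaching 14: 9 + 11 + 7 + 5 + 3 + 13 + 7 + 13 = 68.
The next one must give 14 of some type, so 68 + 1 = 69.

69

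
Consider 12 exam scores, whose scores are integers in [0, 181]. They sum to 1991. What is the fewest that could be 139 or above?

8

Each value short of 139 is at most 138, costing at least 181 − 138 = 43 against the maximum total of 2172.
We can afford to lose at most 2172 − 1991 = 181, so at most ⌊181/43⌋ = 4 fall short, and at least 8 are ≥ 139.
Exactly 8 works: 8 values at 181 and 4 at 138 total 2000; lower one of the high values by 9 (still ≥ 139) to hit 1991.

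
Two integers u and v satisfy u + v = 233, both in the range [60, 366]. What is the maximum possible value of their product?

For a fixed sum, the product uv is largest when u and v are as close as possible.
Taking u = 116 and v = 117 (both in [60, 366]) gives uv = 13572.

13572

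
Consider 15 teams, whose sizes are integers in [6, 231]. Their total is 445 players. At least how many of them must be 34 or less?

If only k of them are at most 34, the other 15 − k are at least 35, so the total is at least (15 − k)·35 + k·6.
This is ≤ 445, so (15 − k)·35 + 6k ≤ 445, which gives k ≥ 3.
Exactly 3 works: 3 values at 6 and 12 at 35 total 438; raise one of the low values by 7 (still ≤ 34) to hit 445.

3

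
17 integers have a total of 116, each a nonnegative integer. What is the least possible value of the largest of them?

If every one of the 17 were at most 6, the total would be at most 17 × 6 = 102 < 116.
Equality holds with 14 values of 7 and 3 values of 6.

7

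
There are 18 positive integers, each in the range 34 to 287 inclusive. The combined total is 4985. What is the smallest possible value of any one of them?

Minimizing one value means maximizing the remaining 17.
The other 17 contribute at most 17 × 287 = 4879, leaving at least 4985 − 4879 = 106.
Since 106 ≥ 34, this is achievable: one at 106 and 17 at 287.

106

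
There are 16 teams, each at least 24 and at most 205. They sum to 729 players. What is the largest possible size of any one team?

Maximizing one value means minimizing the remaining 15.
The other 15 contribute at least 15 × 24 = 360, leaving at most 729 − 360 = 369.
But each team is capped at 205, so the maximum is 205.
Achievable: one at 205 and the other 15 totalling 524, which fits since 15 × 24 ≤ 524 ≤ 15 × 205.

205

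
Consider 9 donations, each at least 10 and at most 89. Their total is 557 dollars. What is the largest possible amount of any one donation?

Maximizing one value means minimizing the remaining 8.
The other 8 contribute at least 8 × 10 = 80, leaving at most 557 − 80 = 477.
But each donation is capped at 89, so the maximum is 89.
Achievable: one at 89 and the other 8 totalling 468, which fits since 8 × 10 ≤ 468 ≤ 8 × 89.

89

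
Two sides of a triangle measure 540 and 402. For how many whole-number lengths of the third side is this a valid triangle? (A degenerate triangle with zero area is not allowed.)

The triangle inequality gives |540 − 402| < c < 540 + 402, i.e. 138 < c < 942.
So c can be any integer from 139 to 941: 803 values.

803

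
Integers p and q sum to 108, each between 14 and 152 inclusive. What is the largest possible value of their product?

pq = p(108 − p) is maximized when p is as near 108/2 as the bounds allow.
Taking p = 54 and q = 54 (both in [14, 152]) gives pq = 2916.

2916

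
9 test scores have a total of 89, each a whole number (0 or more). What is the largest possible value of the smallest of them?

9

The average is 89/9 < 10, so some value is ≤ 9.
Taking 1 copy of 9 and 8 copies of 10 gives exactly 89, so 9 is attained.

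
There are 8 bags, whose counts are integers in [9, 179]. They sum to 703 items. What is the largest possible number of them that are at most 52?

5

Each value at 52 or below falls at least 179 − 52 = 127 short of the ceiling 179.
The ceiling total is 8 × 179 = 1432, and we need 703, so at most ⌊(1432 − 703)/127⌋ = 5 can be that low.
k = 5 is achieved by 5 values at 52 and 3 at 179, total 797; lower one of the 179's by 94 (still > 52) to reach 703.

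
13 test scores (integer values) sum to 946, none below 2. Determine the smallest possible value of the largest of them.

Some value must be at least ⌈946/13⌉ = 73, since 13 × 72 = 936 < 946.
Equality holds with 10 values of 73 and 3 values of 72.

73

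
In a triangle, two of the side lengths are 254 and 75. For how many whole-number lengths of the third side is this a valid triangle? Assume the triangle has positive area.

149

The triangle inequality gives |254 − 75| < c < 254 + 75, i.e. 179 < c < 329.
So c can be any integer from 180 to 328: 149 values.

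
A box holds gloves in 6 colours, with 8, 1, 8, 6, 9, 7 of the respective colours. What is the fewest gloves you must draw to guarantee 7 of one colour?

In the worst case you take as many as possible of each colour without reaching 7: 6 + 1 + 6 + 6 + 6 + 6 = 31.
The next one must give 7 of some colour, so 31 + 1 = 32.

32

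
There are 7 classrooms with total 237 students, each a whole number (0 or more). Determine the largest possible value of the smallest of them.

The average is 237/7 < 34, so some value is ≤ 33.
Taking 1 copy of 33 and 6 copies of 34 gives exactly 237, so 33 is attained.

33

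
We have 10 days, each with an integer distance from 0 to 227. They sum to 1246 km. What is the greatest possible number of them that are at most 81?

Each value at 81 or below falls at least 227 − 81 = 146 short of the ceiling 227.
The ceiling total is 10 × 227 = 2270, and we need 1246, so at most ⌊(2270 − 1246)/146⌋ = 7 can be that low.
k = 7 is achieved by 7 values at 81 and 3 at 227, total 1248; lower one of the 227's by 2 (still > 81) to reach 1246.

7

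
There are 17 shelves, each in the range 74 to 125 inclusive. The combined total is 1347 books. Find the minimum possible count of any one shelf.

Minimizing one value means maximizing the remaining 16.
The other 16 can take up 16 × 125 = 2000 ≥ 1347 − 74, so one shelf can sit at its floor of 74.
Achievable: one at 74 and the other 16 totalling 1273, which fits since 16 × 74 ≤ 1273 ≤ 16 × 125.

74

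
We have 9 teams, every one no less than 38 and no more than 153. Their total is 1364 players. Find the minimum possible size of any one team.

140

To make one team as small as possible, make the other 8 as large as possible.
The other 8 contribute at most 8 × 153 = 1224, leaving at least 1364 − 1224 = 140.
Since 140 ≥ 38, this is achievable: one at 140 and 8 at 153.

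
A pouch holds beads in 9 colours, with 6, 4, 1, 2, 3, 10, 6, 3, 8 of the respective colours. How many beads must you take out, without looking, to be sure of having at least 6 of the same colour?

34

In the worst case you take as many as possible of each colour without reaching 6: 5 + 4 + 1 + 2 + 3 + 5 + 5 + 3 + 5 = 33.
The next one must give 6 of some colour, so 33 + 1 = 34.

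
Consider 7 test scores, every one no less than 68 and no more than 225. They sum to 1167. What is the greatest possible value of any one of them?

Maximizing one value means minimizing the remaining 6.
The other 6 contribute at least 6 × 68 = 408, leaving at most 1167 − 408 = 759.
But each score is capped at 225, so the maximum is 225.
Achievable: one at 225 and the other 6 totalling 942, which fits since 6 × 68 ≤ 942 ≤ 6 × 225.

225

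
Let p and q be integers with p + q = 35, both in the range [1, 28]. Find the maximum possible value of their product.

For a fixed sum, the product pq is largest when p and q are as close as possible.
Taking p = 17 and q = 18 (both in [1, 28]) gives pq = 306.

306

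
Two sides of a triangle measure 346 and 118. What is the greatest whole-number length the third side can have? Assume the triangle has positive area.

463

The third side must be less than 346 + 118 = 464.
The largest integer below 464 is 463.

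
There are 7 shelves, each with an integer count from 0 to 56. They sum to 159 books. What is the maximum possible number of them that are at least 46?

Suppose k of them are at least 46. Those contribute at least 46 each and the other 7 − k at least 0 each.
So the total is at least 46k + 0(7 − k) = 0 + 46k. This must be ≤ 159, giving k ≤ 3.
k = 3 is achieved by 3 values at 46 and 4 at 0, total 138; add 21 to one value (staying below 46) to reach 159.

3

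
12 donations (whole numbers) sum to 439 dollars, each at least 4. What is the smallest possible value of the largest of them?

The 12 values sum to 439, so their maximum is at least ⌈439/12⌉ = 37.
Achievable: 7 of them at 37 and 5 at 36 total 439.

37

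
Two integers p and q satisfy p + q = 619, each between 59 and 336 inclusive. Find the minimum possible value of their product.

95088

pq = p(619 − p) is concave in p, so over [283, 336] it is minimized at an endpoint.
The extreme feasible split is p = 283, q = 336, giving pq = 95088.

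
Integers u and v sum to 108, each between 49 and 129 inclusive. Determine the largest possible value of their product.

uv = u(108 − u) is maximized when u is as near 108/2 as the bounds allow.
Taking u = 54 and v = 54 (both in [49, 129]) gives uv = 2916.

2916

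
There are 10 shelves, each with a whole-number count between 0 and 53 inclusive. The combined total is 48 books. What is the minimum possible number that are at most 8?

5

If only k of them are at most 8, the other 10 − k are at least 9, so the total is at least (10 − k)·9 + k·0.
This is ≤ 48, so (10 − k)·9 + 0k ≤ 48, which gives k ≥ 5.
Exactly 5 works: 5 values at 0 and 5 at 9 total 45; raise one of the low values by 3 (still ≤ 8) to hit 48.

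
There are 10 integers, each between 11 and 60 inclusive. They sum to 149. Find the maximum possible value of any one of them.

To make one integer as large as possible, make the other 9 as small as possible.
The other 9 contribute at least 9 × 11 = 99, leaving at most 149 − 99 = 50.
Since 50 ≤ 60, this is achievable: one at 50 and 9 at 11.

50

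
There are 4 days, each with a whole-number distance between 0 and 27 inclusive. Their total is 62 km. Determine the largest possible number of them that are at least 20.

If k of the values are ≥ 20, the total is ≥ 20k + 0(4 − k).
Setting 20k + 0(4 − k) ≤ 62 gives 20k ≤ 62, so k ≤ 3.
k = 3 is achieved by 3 values at 20 and 1 at 0, total 60; add 2 to one value (staying below 20) to reach 62.

3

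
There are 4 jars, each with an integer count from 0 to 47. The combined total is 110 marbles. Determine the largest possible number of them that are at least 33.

3

With k values at 33 or above and the rest at least 0, the sum is at least 0 + 33k.
Since the sum is 110, we need 33k ≤ 110, i.e. k ≤ 3.
k = 3 is achieved by 3 values at 33 and 1 at 0, total 99; add 11 to one value (staying below 33) to reach 110.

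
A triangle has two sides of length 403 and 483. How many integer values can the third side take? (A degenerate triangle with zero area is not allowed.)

The triangle inequality gives |403 − 483| < c < 403 + 483, i.e. 80 < c < 886.
So c can be any integer from 81 to 885: 805 values.

805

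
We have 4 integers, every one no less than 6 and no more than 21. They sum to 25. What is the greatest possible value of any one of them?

7

To make one integer as large as possible, make the other 3 as small as possible.
The other 3 contribute at least 3 × 6 = 18, leaving at most 25 − 18 = 7.
Since 7 ≤ 21, this is achievable: one at 7 and 3 at 6.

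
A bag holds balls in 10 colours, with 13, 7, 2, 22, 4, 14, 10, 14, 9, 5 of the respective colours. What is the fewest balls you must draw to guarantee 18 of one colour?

In the worst case you take as many as possible of each colour without reaching 18: 13 + 7 + 2 + 17 + 4 + 14 + 10 + 14 + 9 + 5 = 95.
The next one must give 18 of some colour, so 95 + 1 = 96.

96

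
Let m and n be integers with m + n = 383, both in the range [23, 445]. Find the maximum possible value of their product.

For a fixed sum, the product mn is largest when m and n are as close as possible.
Taking m = 191 and n = 192 (both in [23, 445]) gives mn = 36672.

36672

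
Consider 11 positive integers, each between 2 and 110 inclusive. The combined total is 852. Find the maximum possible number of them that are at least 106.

Suppose k of them are at least 106. Those contribute at least 106 each and the other 11 − k at least 2 each.
So the total is at least 106k + 2(11 − k) = 22 + 104k. This must be ≤ 852, giving k ≤ 7.
k = 7 is achieved by 7 values at 106 and 4 at 2, total 750; add 102 to one value (staying below 106) to reach 852.

7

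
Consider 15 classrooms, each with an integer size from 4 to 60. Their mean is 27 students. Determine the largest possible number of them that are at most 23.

The total is 15 × 27 = 405.
Suppose k of them are at most 23. Those contribute at most 23 each and the rest at most 60 each.
So the total is at most 23k + 60(15 − k) = 900 − 37k. This must still be ≥ 405, so k ≤ 13.
k = 13 is achieved by 13 values at 23 and 2 at 60, total 419; lower one of the 60's by 14 (still > 23) to reach 405.

13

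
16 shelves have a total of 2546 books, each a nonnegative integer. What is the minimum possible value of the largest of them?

160

If every one of the 16 were at most 159, the total would be at most 16 × 159 = 2544 < 2546.
Taking 14 copies of 159 and 2 copies of 160 gives exactly 2546, so 160 is attained.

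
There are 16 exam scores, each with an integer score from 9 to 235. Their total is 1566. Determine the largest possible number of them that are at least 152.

If k of the values are ≥ 152, the total is ≥ 152k + 9(16 − k).
Setting 152k + 9(16 − k) ≤ 1566 gives 143k ≤ 1422, so k ≤ 9.
k = 9 is achieved by 9 values at 152 and 7 at 9, total 1431; add 135 to one value (staying below 152) to reach 1566.

9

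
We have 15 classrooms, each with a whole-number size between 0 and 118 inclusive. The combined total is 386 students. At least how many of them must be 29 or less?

If only k of them are at most 29, the other 15 − k are at least 30, so the total is at least (15 − k)·30 + k·0.
This is ≤ 386, so (15 − k)·30 + 0k ≤ 386, which gives k ≥ 3.
Exactly 3 works: 3 values at 0 and 12 at 30 total 360; raise one of the low values by 26 (still ≤ 29) to hit 386.

3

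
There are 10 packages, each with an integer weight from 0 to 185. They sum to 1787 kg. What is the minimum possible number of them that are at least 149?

9

Suppose at most 10 − j of them reach 149; then j values are ≤ 148 and the rest ≤ 185.
The total is then ≤ 148·j + 185·(10 − j) = 1850 − 37j. For this to be ≥ 1787 we need j ≤ 1, so at least 10 − 1 = 9 must reach 149.
Exactly 9 works: 9 values at 185 and 1 at 148 total 1813; lower one of the high values by 26 (still ≥ 149) to hit 1787.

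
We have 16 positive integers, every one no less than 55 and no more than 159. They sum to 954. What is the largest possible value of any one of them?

Maximizing one value means minimizing the remaining 15.
The other 15 contribute at least 15 × 55 = 825, leaving at most 954 − 825 = 129.
Since 129 ≤ 159, this is achievable: one at 129 and 15 at 55.

129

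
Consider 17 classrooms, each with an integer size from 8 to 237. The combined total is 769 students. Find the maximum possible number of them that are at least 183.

With k values at 183 or above and the rest at least 8, the sum is at least 136 + 175k.
Since the sum is 769, we need 175k ≤ 633, i.e. k ≤ 3.
k = 3 is achieved by 3 values at 183 and 14 at 8, total 661; add 108 to one value (staying below 183) to reach 769.

3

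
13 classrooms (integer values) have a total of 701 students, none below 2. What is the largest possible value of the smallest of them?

53

The 13 values sum to 701, so their minimum is at most ⌊701/13⌋ = 53.
Taking 1 copy of 53 and 12 copies of 54 gives exactly 701, so 53 is attained.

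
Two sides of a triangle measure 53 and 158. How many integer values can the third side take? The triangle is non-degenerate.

The triangle inequality gives |53 − 158| < c < 53 + 158, i.e. 105 < c < 211.
So c can be any integer from 106 to 210: 105 values.

105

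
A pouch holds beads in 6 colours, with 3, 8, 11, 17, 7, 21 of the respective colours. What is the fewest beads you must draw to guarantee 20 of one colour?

66

In the worst case you take as many as possible of each colour without reaching 20: 3 + 8 + 11 + 17 + 7 + 19 = 65.
The next one must give 20 of some colour, so 65 + 1 = 66.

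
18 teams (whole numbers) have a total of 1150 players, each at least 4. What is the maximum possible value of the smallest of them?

If every one of the 18 were at least 64, the total would be at least 18 × 64 = 1152 > 1150.
Taking 2 copies of 63 and 16 copies of 64 gives exactly 1150, so 63 is attained.

63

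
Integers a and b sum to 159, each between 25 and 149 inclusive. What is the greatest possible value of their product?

ab = a(159 − a) is maximized when a is as near 159/2 as the bounds allow.
Taking a = 79 and b = 80 (both in [25, 149]) gives ab = 6320.

6320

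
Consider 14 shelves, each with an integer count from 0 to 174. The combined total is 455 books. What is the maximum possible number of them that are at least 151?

If k of the values are ≥ 151, the total is ≥ 151k + 0(14 − k).
Setting 151k + 0(14 − k) ≤ 455 gives 151k ≤ 455, so k ≤ 3.
k = 3 is achieved by 3 values at 151 and 11 at 0, total 453; add 2 to one value (staying below 151) to reach 455.

3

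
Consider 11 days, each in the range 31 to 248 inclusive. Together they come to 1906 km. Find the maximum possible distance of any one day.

Maximizing one value means minimizing the remaining 10.
The other 10 contribute at least 10 × 31 = 310, leaving at most 1906 − 310 = 1596.
But each day is capped at 248, so the maximum is 248.
Achievable: one at 248 and the other 10 totalling 1658, which fits since 10 × 31 ≤ 1658 ≤ 10 × 248.

248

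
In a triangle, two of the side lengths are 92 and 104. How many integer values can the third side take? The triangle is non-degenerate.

183

The triangle inequality gives |92 − 104| < c < 92 + 104, i.e. 12 < c < 196.
So c can be any integer from 13 to 195: 183 values.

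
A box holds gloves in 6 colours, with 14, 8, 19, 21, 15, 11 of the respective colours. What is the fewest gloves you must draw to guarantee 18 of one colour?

In the worst case you take as many as possible of each colour without reaching 18: 14 + 8 + 17 + 17 + 15 + 11 = 82.
The next one must give 18 of some colour, so 82 + 1 = 83.

83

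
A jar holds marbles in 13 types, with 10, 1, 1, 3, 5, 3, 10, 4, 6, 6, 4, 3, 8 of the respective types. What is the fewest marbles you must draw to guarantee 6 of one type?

In the worst case you take as many as possible of each type without reaching 6: 5 + 1 + 1 + 3 + 5 + 3 + 5 + 4 + 5 + 5 + 4 + 3 + 5 = 49.
The next one must give 6 of some type, so 49 + 1 = 50.

50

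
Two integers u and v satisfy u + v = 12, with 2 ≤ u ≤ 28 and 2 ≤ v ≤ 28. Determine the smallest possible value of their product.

For a fixed sum, uv is smallest when u and v are as far apart as possible.
The extreme feasible split is u = 2, v = 10, giving uv = 20.

20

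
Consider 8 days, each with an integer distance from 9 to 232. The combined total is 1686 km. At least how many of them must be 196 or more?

If only k of them are at least 196, the other 8 − k are at most 195, so the total is at most k·232 + (8 − k)·195.
This must reach 1686, so k·232 + (8 − k)·195 ≥ 1686, giving k ≥ 4.
Exactly 4 works: 4 values at 232 and 4 at 195 total 1708; lower one of the high values by 22 (still ≥ 196) to hit 1686.

4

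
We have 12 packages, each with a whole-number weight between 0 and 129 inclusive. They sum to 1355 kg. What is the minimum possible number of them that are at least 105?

5

Each value short of 105 is at most 104, costing at least 129 − 104 = 25 against the maximum total of 1548.
We can afford to lose at most 1548 − 1355 = 193, so at most ⌊193/25⌋ = 7 fall short, and at least 5 are ≥ 105.
Exactly 5 works: 5 values at 129 and 7 at 104 total 1373; lower one of the high values by 18 (still ≥ 105) to hit 1355.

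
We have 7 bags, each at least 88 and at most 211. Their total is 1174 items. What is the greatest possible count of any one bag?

211

Maximizing one value means minimizing the remaining 6.
The other 6 contribute at least 6 × 88 = 528, leaving at most 1174 − 528 = 646.
But each bag is capped at 211, so the maximum is 211.
Achievable: one at 211 and the other 6 totalling 963, which fits since 6 × 88 ≤ 963 ≤ 6 × 211.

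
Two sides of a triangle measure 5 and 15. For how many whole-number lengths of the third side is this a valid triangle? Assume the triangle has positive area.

The triangle inequality gives |5 − 15| < c < 5 + 15, i.e. 10 < c < 20.
So c can be any integer from 11 to 19: 9 values.

9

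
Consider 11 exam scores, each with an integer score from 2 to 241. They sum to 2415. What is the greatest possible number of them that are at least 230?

10

With k values at 230 or above and the rest at least 2, the sum is at least 22 + 228k.
Since the sum is 2415, we need 228k ≤ 2393, i.e. k ≤ 10.
k = 10 is achieved by 10 values at 230 and 1 at 2, total 2302; add 113 to one value (staying below 230) to reach 2415.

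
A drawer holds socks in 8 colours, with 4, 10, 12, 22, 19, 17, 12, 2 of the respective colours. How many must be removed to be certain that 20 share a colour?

In the worst case you take as many as possible of each colour without reaching 20: 4 + 10 + 12 + 19 + 19 + 17 + 12 + 2 = 95.
The next one must give 20 of some colour, so 95 + 1 = 96.

96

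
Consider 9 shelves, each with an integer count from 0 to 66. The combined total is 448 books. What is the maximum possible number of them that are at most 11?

2

Each value at 11 or below falls at least 66 − 11 = 55 short of the ceiling 66.
The ceiling total is 9 × 66 = 594, and we need 448, so at most ⌊(594 − 448)/55⌋ = 2 can be that low.
k = 2 is achieved by 2 values at 11 and 7 at 66, total 484; lower one of the 66's by 36 (still > 11) to reach 448.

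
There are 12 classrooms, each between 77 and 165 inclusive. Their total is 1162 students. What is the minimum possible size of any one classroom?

Minimizing one value means maximizing the remaining 11.
The other 11 can take up 11 × 165 = 1815 ≥ 1162 − 77, so one classroom can sit at its floor of 77.
Achievable: one at 77 and the other 11 totalling 1085, which fits since 11 × 77 ≤ 1085 ≤ 11 × 165.

77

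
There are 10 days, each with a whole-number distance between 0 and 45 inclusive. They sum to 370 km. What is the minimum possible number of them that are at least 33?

4

If only k of them are at least 33, the other 10 − k are at most 32, so the total is at most k·45 + (10 − k)·32.
This must reach 370, so k·45 + (10 − k)·32 ≥ 370, giving k ≥ 4.
Exactly 4 works: 4 values at 45 and 6 at 32 total 372; lower one of the high values by 2 (still ≥ 33) to hit 370.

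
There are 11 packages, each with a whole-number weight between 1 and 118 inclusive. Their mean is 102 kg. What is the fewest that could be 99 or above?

The total is 11 × 102 = 1122.
Suppose at most 11 − j of them reach 99; then j values are ≤ 98 and the rest ≤ 118.
The total is then ≤ 98·j + 118·(11 − j) = 1298 − 20j. For this to be ≥ 1122 we need j ≤ 8, so at least 11 − 8 = 3 must reach 99.
Exactly 3 works: 3 values at 118 and 8 at 98 total 1138; lower one of the high values by 16 (still ≥ 99) to hit 1122.

3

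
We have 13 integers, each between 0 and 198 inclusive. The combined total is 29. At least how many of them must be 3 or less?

6

Each value above 3 is at least 4, contributing at least 4 − 0 = 4 above the floor 0.
The sum exceeds the floor total 0 by 29, so at most ⌊29/4⌋ = 7 exceed 3, and at least 6 are ≤ 3.
Exactly 6 works: 6 values at 0 and 7 at 4 total 28; raise one of the low values by 1 (still ≤ 3) to hit 29.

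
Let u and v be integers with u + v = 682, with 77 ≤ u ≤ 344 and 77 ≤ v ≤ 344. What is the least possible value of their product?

For a fixed sum, uv is smallest when u and v are as far apart as possible.
The extreme feasible split is u = 338, v = 344, giving uv = 116272.

116272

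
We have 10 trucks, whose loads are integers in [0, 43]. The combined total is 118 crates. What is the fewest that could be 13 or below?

If only k of them are at most 13, the other 10 − k are at least 14, so the total is at least (10 − k)·14 + k·0.
This is ≤ 118, so (10 − k)·14 + 0k ≤ 118, which gives k ≥ 2.
Exactly 2 works: 2 values at 0 and 8 at 14 total 112; raise one of the low values by 6 (still ≤ 13) to hit 118.

2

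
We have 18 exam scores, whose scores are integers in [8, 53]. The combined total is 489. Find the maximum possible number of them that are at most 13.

Suppose k of them are at most 13. Those contribute at most 13 each and the rest at most 53 each.
So the total is at most 13k + 53(18 − k) = 954 − 40k. This must still be ≥ 489, so k ≤ 11.
k = 11 is achieved by 11 values at 13 and 7 at 53, total 514; lower one of the 53's by 25 (still > 13) to reach 489.

11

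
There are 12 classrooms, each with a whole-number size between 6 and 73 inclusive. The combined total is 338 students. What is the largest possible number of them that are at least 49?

6

Suppose k of them are at least 49. Those contribute at least 49 each and the other 12 − k at least 6 each.
So the total is at least 49k + 6(12 − k) = 72 + 43k. This must be ≤ 338, giving k ≤ 6.
k = 6 is achieved by 6 values at 49 and 6 at 6, total 330; add 8 to one value (staying below 49) to reach 338.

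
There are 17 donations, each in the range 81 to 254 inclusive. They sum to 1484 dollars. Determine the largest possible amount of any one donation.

To make one donation as large as possible, make the other 16 as small as possible.
The other 16 contribute at least 16 × 81 = 1296, leaving at most 1484 − 1296 = 188.
Since 188 ≤ 254, this is achievable: one at 188 and 16 at 81.

188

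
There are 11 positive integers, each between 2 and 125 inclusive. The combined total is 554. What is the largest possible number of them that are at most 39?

Suppose k of them are at most 39. Those contribute at most 39 each and the rest at most 125 each.
So the total is at most 39k + 125(11 − k) = 1375 − 86k. This must still be ≥ 554, so k ≤ 9.
k = 9 is achieved by 9 values at 39 and 2 at 125, total 601; lower one of the 125's by 47 (still > 39) to reach 554.

9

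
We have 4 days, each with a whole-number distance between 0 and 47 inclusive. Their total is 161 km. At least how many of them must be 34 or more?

3

Each value short of 34 is at most 33, costing at least 47 − 33 = 14 against the maximum total of 188.
We can afford to lose at most 188 − 161 = 27, so at most ⌊27/14⌋ = 1 fall short, and at least 3 are ≥ 34.
Exactly 3 works: 3 values at 47 and 1 at 33 total 174; lower one of the high values by 13 (still ≥ 34) to hit 161.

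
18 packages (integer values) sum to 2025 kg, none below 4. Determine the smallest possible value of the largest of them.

113

The average is 2025/18 > 112, so not all 18 can be 112 or less; the largest is ≥ 113.
Equality holds with 9 values of 113 and 9 values of 112.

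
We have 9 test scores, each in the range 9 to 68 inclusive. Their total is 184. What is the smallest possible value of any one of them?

9

To make one score as small as possible, make the other 8 as large as possible.
The other 8 can take up 8 × 68 = 544 ≥ 184 − 9, so one score can sit at its floor of 9.
Achievable: one at 9 and the other 8 totalling 175, which fits since 8 × 9 ≤ 175 ≤ 8 × 68.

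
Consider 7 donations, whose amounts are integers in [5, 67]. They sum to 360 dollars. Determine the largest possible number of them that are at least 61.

Suppose k of them are at least 61. Those contribute at least 61 each and the other 7 − k at least 5 each.
So the total is at least 61k + 5(7 − k) = 35 + 56k. This must be ≤ 360, giving k ≤ 5.
k = 5 is achieved by 5 values at 61 and 2 at 5, total 315; add 45 to one value (staying below 61) to reach 360.

5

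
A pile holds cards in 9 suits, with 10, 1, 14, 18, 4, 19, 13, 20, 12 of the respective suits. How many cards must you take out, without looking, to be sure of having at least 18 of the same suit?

In the worst case you take as many as possible of each suit without reaching 18: 10 + 1 + 14 + 17 + 4 + 17 + 13 + 17 + 12 = 105.
The next one must give 18 of some suit, so 105 + 1 = 106.

106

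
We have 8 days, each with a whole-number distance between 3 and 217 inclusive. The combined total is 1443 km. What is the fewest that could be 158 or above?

Suppose at most 8 − j of them reach 158; then j values are ≤ 157 and the rest ≤ 217.
The total is then ≤ 157·j + 217·(8 − j) = 1736 − 60j. For this to be ≥ 1443 we need j ≤ 4, so at least 8 − 4 = 4 must reach 158.
Exactly 4 works: 4 values at 217 and 4 at 157 total 1496; lower one of the high values by 53 (still ≥ 158) to hit 1443.

4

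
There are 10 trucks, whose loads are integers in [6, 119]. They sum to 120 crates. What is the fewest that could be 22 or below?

7

Each value above 22 is at least 23, contributing at least 23 − 6 = 17 above the floor 6.
The sum exceeds the floor total 60 by 60, so at most ⌊60/17⌋ = 3 exceed 22, and at least 7 are ≤ 22.
Exactly 7 works: 7 values at 6 and 3 at 23 total 111; raise one of the low values by 9 (still ≤ 22) to hit 120.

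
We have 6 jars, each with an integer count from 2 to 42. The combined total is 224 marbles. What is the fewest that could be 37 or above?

2

If only k of them are at least 37, the other 6 − k are at most 36, so the total is at most k·42 + (6 − k)·36.
This must reach 224, so k·42 + (6 − k)·36 ≥ 224, giving k ≥ 2.
Exactly 2 works: 2 values at 42 and 4 at 36 total 228; lower one of the high values by 4 (still ≥ 37) to hit 224.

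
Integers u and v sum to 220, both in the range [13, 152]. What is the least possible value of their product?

10336

For a fixed sum, uv is smallest when u and v are as far apart as possible.
At the endpoint u = 68, v = 220 − 68 = 152, so uv = 68 × 152 = 10336.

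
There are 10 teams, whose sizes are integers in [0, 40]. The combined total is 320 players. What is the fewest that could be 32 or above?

If only k of them are at least 32, the other 10 − k are at most 31, so the total is at most k·40 + (10 − k)·31.
This must reach 320, so k·40 + (10 − k)·31 ≥ 320, giving k ≥ 2.
Exactly 2 works: 2 values at 40 and 8 at 31 total 328; lower one of the high values by 8 (still ≥ 32) to hit 320.

2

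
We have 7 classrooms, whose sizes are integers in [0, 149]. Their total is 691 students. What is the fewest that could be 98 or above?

1

Suppose at most 7 − j of them reach 98; then j values are ≤ 97 and the rest ≤ 149.
The total is then ≤ 97·j + 149·(7 − j) = 1043 − 52j. For this to be ≥ 691 we need j ≤ 6, so at least 7 − 6 = 1 must reach 98.
Exactly 1 works: 1 value at 149 and 6 at 97 total 731; lower one of the high values by 40 (still ≥ 98) to hit 691.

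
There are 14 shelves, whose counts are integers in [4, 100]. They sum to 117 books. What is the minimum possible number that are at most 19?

11

Each value above 19 is at least 20, contributing at least 20 − 4 = 16 above the floor 4.
The sum exceeds the floor total 56 by 61, so at most ⌊61/16⌋ = 3 exceed 19, and at least 11 are ≤ 19.
Exactly 11 works: 11 values at 4 and 3 at 20 total 104; raise one of the low values by 13 (still ≤ 19) to hit 117.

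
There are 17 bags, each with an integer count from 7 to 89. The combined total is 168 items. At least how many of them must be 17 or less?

Each value above 17 is at least 18, contributing at least 18 − 7 = 11 above the floor 7.
The sum exceeds the floor total 119 by 49, so at most ⌊49/11⌋ = 4 exceed 17, and at least 13 are ≤ 17.
Exactly 13 works: 13 values at 7 and 4 at 18 total 163; raise one of the low values by 5 (still ≤ 17) to hit 168.

13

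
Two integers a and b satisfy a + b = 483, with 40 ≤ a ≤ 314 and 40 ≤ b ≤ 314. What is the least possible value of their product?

ab = a(483 − a) is concave in a, so over [169, 314] it is minimized at an endpoint.
At the endpoint a = 169, b = 483 − 169 = 314, so ab = 169 × 314 = 53066.

53066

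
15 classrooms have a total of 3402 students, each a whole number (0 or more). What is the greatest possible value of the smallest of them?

If every one of the 15 were at least 227, the total would be at least 15 × 227 = 3405 > 3402.
Achievable: 3 of them at 226 and 12 at 227 total 3402.

226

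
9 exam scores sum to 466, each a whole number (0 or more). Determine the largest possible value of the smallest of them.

51

If every one of the 9 were at least 52, the total would be at least 9 × 52 = 468 > 466.
Achievable: 2 of them at 51 and 7 at 52 total 466.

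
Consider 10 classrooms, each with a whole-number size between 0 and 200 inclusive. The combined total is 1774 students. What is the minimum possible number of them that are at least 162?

5

Suppose at most 10 − j of them reach 162; then j values are ≤ 161 and the rest ≤ 200.
The total is then ≤ 161·j + 200·(10 − j) = 2000 − 39j. For this to be ≥ 1774 we need j ≤ 5, so at least 10 − 5 = 5 must reach 162.
Exactly 5 works: 5 values at 200 and 5 at 161 total 1805; lower one of the high values by 31 (still ≥ 162) to hit 1774.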